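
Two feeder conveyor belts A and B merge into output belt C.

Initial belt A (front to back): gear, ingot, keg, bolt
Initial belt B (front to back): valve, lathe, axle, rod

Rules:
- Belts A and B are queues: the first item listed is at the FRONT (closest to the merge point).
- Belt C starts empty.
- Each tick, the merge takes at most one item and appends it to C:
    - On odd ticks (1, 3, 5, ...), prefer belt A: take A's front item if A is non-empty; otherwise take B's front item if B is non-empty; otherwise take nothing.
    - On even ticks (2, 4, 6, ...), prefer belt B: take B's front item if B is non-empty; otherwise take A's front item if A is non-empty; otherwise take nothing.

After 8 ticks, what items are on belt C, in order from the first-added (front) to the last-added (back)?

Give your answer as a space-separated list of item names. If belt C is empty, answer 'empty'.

Tick 1: prefer A, take gear from A; A=[ingot,keg,bolt] B=[valve,lathe,axle,rod] C=[gear]
Tick 2: prefer B, take valve from B; A=[ingot,keg,bolt] B=[lathe,axle,rod] C=[gear,valve]
Tick 3: prefer A, take ingot from A; A=[keg,bolt] B=[lathe,axle,rod] C=[gear,valve,ingot]
Tick 4: prefer B, take lathe from B; A=[keg,bolt] B=[axle,rod] C=[gear,valve,ingot,lathe]
Tick 5: prefer A, take keg from A; A=[bolt] B=[axle,rod] C=[gear,valve,ingot,lathe,keg]
Tick 6: prefer B, take axle from B; A=[bolt] B=[rod] C=[gear,valve,ingot,lathe,keg,axle]
Tick 7: prefer A, take bolt from A; A=[-] B=[rod] C=[gear,valve,ingot,lathe,keg,axle,bolt]
Tick 8: prefer B, take rod from B; A=[-] B=[-] C=[gear,valve,ingot,lathe,keg,axle,bolt,rod]

Answer: gear valve ingot lathe keg axle bolt rod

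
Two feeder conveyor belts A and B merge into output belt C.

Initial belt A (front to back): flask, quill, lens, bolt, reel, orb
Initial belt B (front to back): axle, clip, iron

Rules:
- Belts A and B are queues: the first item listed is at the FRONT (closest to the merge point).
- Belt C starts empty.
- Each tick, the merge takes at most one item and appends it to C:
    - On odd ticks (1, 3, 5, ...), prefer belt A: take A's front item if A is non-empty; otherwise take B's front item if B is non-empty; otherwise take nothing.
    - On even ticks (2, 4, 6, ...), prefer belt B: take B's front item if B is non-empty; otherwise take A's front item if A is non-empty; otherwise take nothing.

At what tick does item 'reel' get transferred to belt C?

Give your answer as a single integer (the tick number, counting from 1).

Tick 1: prefer A, take flask from A; A=[quill,lens,bolt,reel,orb] B=[axle,clip,iron] C=[flask]
Tick 2: prefer B, take axle from B; A=[quill,lens,bolt,reel,orb] B=[clip,iron] C=[flask,axle]
Tick 3: prefer A, take quill from A; A=[lens,bolt,reel,orb] B=[clip,iron] C=[flask,axle,quill]
Tick 4: prefer B, take clip from B; A=[lens,bolt,reel,orb] B=[iron] C=[flask,axle,quill,clip]
Tick 5: prefer A, take lens from A; A=[bolt,reel,orb] B=[iron] C=[flask,axle,quill,clip,lens]
Tick 6: prefer B, take iron from B; A=[bolt,reel,orb] B=[-] C=[flask,axle,quill,clip,lens,iron]
Tick 7: prefer A, take bolt from A; A=[reel,orb] B=[-] C=[flask,axle,quill,clip,lens,iron,bolt]
Tick 8: prefer B, take reel from A; A=[orb] B=[-] C=[flask,axle,quill,clip,lens,iron,bolt,reel]

Answer: 8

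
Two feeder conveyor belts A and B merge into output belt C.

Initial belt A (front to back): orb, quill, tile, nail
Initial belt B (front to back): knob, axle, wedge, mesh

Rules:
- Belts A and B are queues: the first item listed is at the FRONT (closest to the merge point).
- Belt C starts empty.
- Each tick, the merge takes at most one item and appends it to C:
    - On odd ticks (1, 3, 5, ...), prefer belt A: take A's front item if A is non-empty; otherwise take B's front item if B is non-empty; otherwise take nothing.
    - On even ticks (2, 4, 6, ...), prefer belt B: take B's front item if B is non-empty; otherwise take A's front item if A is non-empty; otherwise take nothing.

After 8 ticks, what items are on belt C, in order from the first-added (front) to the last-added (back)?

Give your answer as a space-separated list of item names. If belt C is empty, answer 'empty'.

Answer: orb knob quill axle tile wedge nail mesh

Derivation:
Tick 1: prefer A, take orb from A; A=[quill,tile,nail] B=[knob,axle,wedge,mesh] C=[orb]
Tick 2: prefer B, take knob from B; A=[quill,tile,nail] B=[axle,wedge,mesh] C=[orb,knob]
Tick 3: prefer A, take quill from A; A=[tile,nail] B=[axle,wedge,mesh] C=[orb,knob,quill]
Tick 4: prefer B, take axle from B; A=[tile,nail] B=[wedge,mesh] C=[orb,knob,quill,axle]
Tick 5: prefer A, take tile from A; A=[nail] B=[wedge,mesh] C=[orb,knob,quill,axle,tile]
Tick 6: prefer B, take wedge from B; A=[nail] B=[mesh] C=[orb,knob,quill,axle,tile,wedge]
Tick 7: prefer A, take nail from A; A=[-] B=[mesh] C=[orb,knob,quill,axle,tile,wedge,nail]
Tick 8: prefer B, take mesh from B; A=[-] B=[-] C=[orb,knob,quill,axle,tile,wedge,nail,mesh]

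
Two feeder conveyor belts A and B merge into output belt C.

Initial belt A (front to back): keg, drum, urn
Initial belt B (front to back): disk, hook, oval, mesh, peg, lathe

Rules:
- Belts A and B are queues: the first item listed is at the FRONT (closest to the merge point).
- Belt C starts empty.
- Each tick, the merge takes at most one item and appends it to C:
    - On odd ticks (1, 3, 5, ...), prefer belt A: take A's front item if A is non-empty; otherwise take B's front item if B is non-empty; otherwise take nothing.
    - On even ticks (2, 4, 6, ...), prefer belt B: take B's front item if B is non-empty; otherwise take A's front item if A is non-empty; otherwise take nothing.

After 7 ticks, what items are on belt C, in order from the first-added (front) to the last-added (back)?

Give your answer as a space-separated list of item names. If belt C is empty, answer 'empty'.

Answer: keg disk drum hook urn oval mesh

Derivation:
Tick 1: prefer A, take keg from A; A=[drum,urn] B=[disk,hook,oval,mesh,peg,lathe] C=[keg]
Tick 2: prefer B, take disk from B; A=[drum,urn] B=[hook,oval,mesh,peg,lathe] C=[keg,disk]
Tick 3: prefer A, take drum from A; A=[urn] B=[hook,oval,mesh,peg,lathe] C=[keg,disk,drum]
Tick 4: prefer B, take hook from B; A=[urn] B=[oval,mesh,peg,lathe] C=[keg,disk,drum,hook]
Tick 5: prefer A, take urn from A; A=[-] B=[oval,mesh,peg,lathe] C=[keg,disk,drum,hook,urn]
Tick 6: prefer B, take oval from B; A=[-] B=[mesh,peg,lathe] C=[keg,disk,drum,hook,urn,oval]
Tick 7: prefer A, take mesh from B; A=[-] B=[peg,lathe] C=[keg,disk,drum,hook,urn,oval,mesh]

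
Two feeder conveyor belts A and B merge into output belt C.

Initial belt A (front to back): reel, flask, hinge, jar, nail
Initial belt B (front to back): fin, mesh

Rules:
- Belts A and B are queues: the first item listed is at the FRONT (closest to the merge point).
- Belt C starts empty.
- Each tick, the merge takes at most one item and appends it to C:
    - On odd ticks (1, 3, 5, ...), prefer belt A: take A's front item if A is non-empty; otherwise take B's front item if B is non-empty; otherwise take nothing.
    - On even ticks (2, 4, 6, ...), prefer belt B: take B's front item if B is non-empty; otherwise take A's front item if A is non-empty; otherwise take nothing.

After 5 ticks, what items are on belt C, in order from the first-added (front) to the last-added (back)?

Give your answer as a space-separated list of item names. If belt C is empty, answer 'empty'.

Answer: reel fin flask mesh hinge

Derivation:
Tick 1: prefer A, take reel from A; A=[flask,hinge,jar,nail] B=[fin,mesh] C=[reel]
Tick 2: prefer B, take fin from B; A=[flask,hinge,jar,nail] B=[mesh] C=[reel,fin]
Tick 3: prefer A, take flask from A; A=[hinge,jar,nail] B=[mesh] C=[reel,fin,flask]
Tick 4: prefer B, take mesh from B; A=[hinge,jar,nail] B=[-] C=[reel,fin,flask,mesh]
Tick 5: prefer A, take hinge from A; A=[jar,nail] B=[-] C=[reel,fin,flask,mesh,hinge]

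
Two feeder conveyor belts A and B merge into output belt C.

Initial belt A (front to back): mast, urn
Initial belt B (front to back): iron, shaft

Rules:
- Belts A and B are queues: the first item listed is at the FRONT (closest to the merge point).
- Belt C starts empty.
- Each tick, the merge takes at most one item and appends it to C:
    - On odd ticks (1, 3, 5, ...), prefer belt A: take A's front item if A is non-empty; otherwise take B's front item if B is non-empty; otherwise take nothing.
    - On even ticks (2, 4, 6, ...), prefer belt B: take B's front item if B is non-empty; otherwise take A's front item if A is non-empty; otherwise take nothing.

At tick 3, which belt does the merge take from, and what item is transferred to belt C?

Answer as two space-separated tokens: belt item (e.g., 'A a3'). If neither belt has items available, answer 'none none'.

Tick 1: prefer A, take mast from A; A=[urn] B=[iron,shaft] C=[mast]
Tick 2: prefer B, take iron from B; A=[urn] B=[shaft] C=[mast,iron]
Tick 3: prefer A, take urn from A; A=[-] B=[shaft] C=[mast,iron,urn]

Answer: A urn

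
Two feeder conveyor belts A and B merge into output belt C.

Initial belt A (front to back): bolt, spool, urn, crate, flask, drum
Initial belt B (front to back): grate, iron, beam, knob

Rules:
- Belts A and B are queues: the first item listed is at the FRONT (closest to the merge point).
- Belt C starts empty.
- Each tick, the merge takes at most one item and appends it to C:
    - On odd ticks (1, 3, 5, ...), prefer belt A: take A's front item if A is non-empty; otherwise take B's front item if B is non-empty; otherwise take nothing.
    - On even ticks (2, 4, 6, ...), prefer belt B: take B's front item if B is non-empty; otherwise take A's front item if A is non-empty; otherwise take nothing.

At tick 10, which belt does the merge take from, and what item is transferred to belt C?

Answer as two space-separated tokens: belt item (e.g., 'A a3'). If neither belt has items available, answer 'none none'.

Answer: A drum

Derivation:
Tick 1: prefer A, take bolt from A; A=[spool,urn,crate,flask,drum] B=[grate,iron,beam,knob] C=[bolt]
Tick 2: prefer B, take grate from B; A=[spool,urn,crate,flask,drum] B=[iron,beam,knob] C=[bolt,grate]
Tick 3: prefer A, take spool from A; A=[urn,crate,flask,drum] B=[iron,beam,knob] C=[bolt,grate,spool]
Tick 4: prefer B, take iron from B; A=[urn,crate,flask,drum] B=[beam,knob] C=[bolt,grate,spool,iron]
Tick 5: prefer A, take urn from A; A=[crate,flask,drum] B=[beam,knob] C=[bolt,grate,spool,iron,urn]
Tick 6: prefer B, take beam from B; A=[crate,flask,drum] B=[knob] C=[bolt,grate,spool,iron,urn,beam]
Tick 7: prefer A, take crate from A; A=[flask,drum] B=[knob] C=[bolt,grate,spool,iron,urn,beam,crate]
Tick 8: prefer B, take knob from B; A=[flask,drum] B=[-] C=[bolt,grate,spool,iron,urn,beam,crate,knob]
Tick 9: prefer A, take flask from A; A=[drum] B=[-] C=[bolt,grate,spool,iron,urn,beam,crate,knob,flask]
Tick 10: prefer B, take drum from A; A=[-] B=[-] C=[bolt,grate,spool,iron,urn,beam,crate,knob,flask,drum]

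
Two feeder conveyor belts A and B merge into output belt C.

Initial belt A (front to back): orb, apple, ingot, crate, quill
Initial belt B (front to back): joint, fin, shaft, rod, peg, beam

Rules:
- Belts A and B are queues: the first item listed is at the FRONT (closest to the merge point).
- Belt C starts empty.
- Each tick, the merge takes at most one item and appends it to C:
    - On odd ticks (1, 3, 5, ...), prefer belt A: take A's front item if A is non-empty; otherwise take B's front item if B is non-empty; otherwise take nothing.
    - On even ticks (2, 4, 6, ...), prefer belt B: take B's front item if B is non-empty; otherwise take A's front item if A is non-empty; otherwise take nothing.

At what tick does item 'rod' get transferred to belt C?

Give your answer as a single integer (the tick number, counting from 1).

Tick 1: prefer A, take orb from A; A=[apple,ingot,crate,quill] B=[joint,fin,shaft,rod,peg,beam] C=[orb]
Tick 2: prefer B, take joint from B; A=[apple,ingot,crate,quill] B=[fin,shaft,rod,peg,beam] C=[orb,joint]
Tick 3: prefer A, take apple from A; A=[ingot,crate,quill] B=[fin,shaft,rod,peg,beam] C=[orb,joint,apple]
Tick 4: prefer B, take fin from B; A=[ingot,crate,quill] B=[shaft,rod,peg,beam] C=[orb,joint,apple,fin]
Tick 5: prefer A, take ingot from A; A=[crate,quill] B=[shaft,rod,peg,beam] C=[orb,joint,apple,fin,ingot]
Tick 6: prefer B, take shaft from B; A=[crate,quill] B=[rod,peg,beam] C=[orb,joint,apple,fin,ingot,shaft]
Tick 7: prefer A, take crate from A; A=[quill] B=[rod,peg,beam] C=[orb,joint,apple,fin,ingot,shaft,crate]
Tick 8: prefer B, take rod from B; A=[quill] B=[peg,beam] C=[orb,joint,apple,fin,ingot,shaft,crate,rod]

Answer: 8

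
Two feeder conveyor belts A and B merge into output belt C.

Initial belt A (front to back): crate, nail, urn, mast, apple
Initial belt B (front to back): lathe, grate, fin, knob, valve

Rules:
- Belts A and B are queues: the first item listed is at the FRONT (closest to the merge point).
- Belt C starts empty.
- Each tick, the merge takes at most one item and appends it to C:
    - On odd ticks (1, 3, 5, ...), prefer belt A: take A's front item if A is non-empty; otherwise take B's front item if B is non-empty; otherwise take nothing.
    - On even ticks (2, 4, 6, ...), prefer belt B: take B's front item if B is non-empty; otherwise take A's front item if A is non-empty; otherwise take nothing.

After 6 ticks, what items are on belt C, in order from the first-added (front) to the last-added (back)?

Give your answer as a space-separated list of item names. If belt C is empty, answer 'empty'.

Tick 1: prefer A, take crate from A; A=[nail,urn,mast,apple] B=[lathe,grate,fin,knob,valve] C=[crate]
Tick 2: prefer B, take lathe from B; A=[nail,urn,mast,apple] B=[grate,fin,knob,valve] C=[crate,lathe]
Tick 3: prefer A, take nail from A; A=[urn,mast,apple] B=[grate,fin,knob,valve] C=[crate,lathe,nail]
Tick 4: prefer B, take grate from B; A=[urn,mast,apple] B=[fin,knob,valve] C=[crate,lathe,nail,grate]
Tick 5: prefer A, take urn from A; A=[mast,apple] B=[fin,knob,valve] C=[crate,lathe,nail,grate,urn]
Tick 6: prefer B, take fin from B; A=[mast,apple] B=[knob,valve] C=[crate,lathe,nail,grate,urn,fin]

Answer: crate lathe nail grate urn fin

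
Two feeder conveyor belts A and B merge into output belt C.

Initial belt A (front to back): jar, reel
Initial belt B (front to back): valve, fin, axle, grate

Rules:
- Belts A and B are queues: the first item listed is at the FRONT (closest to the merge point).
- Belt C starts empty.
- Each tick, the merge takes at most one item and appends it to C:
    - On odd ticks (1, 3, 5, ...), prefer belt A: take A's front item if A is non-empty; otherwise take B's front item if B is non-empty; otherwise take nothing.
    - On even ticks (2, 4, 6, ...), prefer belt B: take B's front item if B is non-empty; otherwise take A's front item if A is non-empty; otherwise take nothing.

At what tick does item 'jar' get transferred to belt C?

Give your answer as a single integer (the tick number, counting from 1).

Tick 1: prefer A, take jar from A; A=[reel] B=[valve,fin,axle,grate] C=[jar]

Answer: 1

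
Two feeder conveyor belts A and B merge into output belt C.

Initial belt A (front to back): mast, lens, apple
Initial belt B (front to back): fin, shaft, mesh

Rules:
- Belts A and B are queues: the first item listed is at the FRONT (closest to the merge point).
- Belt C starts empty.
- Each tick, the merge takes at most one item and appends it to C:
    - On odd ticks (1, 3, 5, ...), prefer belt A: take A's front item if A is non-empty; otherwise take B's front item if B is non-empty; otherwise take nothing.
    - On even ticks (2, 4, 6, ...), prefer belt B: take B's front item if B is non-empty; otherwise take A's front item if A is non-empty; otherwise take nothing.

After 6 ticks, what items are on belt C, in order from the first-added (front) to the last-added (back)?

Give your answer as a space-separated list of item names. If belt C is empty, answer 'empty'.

Tick 1: prefer A, take mast from A; A=[lens,apple] B=[fin,shaft,mesh] C=[mast]
Tick 2: prefer B, take fin from B; A=[lens,apple] B=[shaft,mesh] C=[mast,fin]
Tick 3: prefer A, take lens from A; A=[apple] B=[shaft,mesh] C=[mast,fin,lens]
Tick 4: prefer B, take shaft from B; A=[apple] B=[mesh] C=[mast,fin,lens,shaft]
Tick 5: prefer A, take apple from A; A=[-] B=[mesh] C=[mast,fin,lens,shaft,apple]
Tick 6: prefer B, take mesh from B; A=[-] B=[-] C=[mast,fin,lens,shaft,apple,mesh]

Answer: mast fin lens shaft apple mesh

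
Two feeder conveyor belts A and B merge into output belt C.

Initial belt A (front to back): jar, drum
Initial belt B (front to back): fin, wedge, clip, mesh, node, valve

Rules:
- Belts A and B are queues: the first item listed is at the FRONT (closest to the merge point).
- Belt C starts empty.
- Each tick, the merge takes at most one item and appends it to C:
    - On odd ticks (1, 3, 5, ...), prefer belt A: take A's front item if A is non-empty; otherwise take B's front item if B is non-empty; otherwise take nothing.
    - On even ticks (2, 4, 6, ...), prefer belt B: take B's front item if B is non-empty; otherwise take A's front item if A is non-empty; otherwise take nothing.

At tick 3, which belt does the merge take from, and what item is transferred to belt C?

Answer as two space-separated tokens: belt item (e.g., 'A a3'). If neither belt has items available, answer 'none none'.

Answer: A drum

Derivation:
Tick 1: prefer A, take jar from A; A=[drum] B=[fin,wedge,clip,mesh,node,valve] C=[jar]
Tick 2: prefer B, take fin from B; A=[drum] B=[wedge,clip,mesh,node,valve] C=[jar,fin]
Tick 3: prefer A, take drum from A; A=[-] B=[wedge,clip,mesh,node,valve] C=[jar,fin,drum]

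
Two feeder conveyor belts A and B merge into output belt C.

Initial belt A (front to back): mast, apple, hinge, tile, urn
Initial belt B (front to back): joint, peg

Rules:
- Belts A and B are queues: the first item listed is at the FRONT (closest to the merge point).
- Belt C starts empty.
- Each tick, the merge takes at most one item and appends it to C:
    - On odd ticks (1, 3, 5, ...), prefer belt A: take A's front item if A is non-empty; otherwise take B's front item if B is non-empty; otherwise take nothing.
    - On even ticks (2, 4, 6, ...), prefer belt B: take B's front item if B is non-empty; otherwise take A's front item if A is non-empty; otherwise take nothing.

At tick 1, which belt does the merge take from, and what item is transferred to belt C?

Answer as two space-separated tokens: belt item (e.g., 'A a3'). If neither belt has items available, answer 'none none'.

Answer: A mast

Derivation:
Tick 1: prefer A, take mast from A; A=[apple,hinge,tile,urn] B=[joint,peg] C=[mast]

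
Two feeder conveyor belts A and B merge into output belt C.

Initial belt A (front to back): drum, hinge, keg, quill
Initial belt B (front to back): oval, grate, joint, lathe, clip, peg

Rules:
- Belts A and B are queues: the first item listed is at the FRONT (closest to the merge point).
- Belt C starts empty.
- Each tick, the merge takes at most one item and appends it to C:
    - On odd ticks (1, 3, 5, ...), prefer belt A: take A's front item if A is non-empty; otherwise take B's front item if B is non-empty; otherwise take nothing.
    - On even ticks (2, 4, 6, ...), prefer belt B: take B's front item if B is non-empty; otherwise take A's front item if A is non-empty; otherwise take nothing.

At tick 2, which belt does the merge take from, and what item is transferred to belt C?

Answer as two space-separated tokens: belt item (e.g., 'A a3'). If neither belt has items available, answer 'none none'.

Answer: B oval

Derivation:
Tick 1: prefer A, take drum from A; A=[hinge,keg,quill] B=[oval,grate,joint,lathe,clip,peg] C=[drum]
Tick 2: prefer B, take oval from B; A=[hinge,keg,quill] B=[grate,joint,lathe,clip,peg] C=[drum,oval]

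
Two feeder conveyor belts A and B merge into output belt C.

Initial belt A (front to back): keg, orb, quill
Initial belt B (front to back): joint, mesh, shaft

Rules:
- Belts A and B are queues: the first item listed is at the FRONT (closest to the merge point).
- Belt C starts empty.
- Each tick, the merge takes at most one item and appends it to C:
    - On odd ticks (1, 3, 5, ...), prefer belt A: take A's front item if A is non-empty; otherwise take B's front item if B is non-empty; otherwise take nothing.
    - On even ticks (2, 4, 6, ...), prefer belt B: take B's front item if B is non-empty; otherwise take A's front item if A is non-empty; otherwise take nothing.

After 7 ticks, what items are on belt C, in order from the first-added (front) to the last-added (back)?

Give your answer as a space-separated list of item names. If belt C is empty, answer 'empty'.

Tick 1: prefer A, take keg from A; A=[orb,quill] B=[joint,mesh,shaft] C=[keg]
Tick 2: prefer B, take joint from B; A=[orb,quill] B=[mesh,shaft] C=[keg,joint]
Tick 3: prefer A, take orb from A; A=[quill] B=[mesh,shaft] C=[keg,joint,orb]
Tick 4: prefer B, take mesh from B; A=[quill] B=[shaft] C=[keg,joint,orb,mesh]
Tick 5: prefer A, take quill from A; A=[-] B=[shaft] C=[keg,joint,orb,mesh,quill]
Tick 6: prefer B, take shaft from B; A=[-] B=[-] C=[keg,joint,orb,mesh,quill,shaft]
Tick 7: prefer A, both empty, nothing taken; A=[-] B=[-] C=[keg,joint,orb,mesh,quill,shaft]

Answer: keg joint orb mesh quill shaft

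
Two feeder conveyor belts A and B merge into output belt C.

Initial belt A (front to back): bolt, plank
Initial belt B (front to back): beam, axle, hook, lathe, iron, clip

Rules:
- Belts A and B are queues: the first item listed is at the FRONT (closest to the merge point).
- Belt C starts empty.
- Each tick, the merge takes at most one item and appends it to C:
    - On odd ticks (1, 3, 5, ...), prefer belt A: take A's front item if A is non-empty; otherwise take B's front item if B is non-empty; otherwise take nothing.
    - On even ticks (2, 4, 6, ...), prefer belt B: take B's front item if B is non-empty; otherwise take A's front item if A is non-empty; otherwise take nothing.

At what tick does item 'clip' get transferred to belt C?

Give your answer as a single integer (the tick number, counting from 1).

Tick 1: prefer A, take bolt from A; A=[plank] B=[beam,axle,hook,lathe,iron,clip] C=[bolt]
Tick 2: prefer B, take beam from B; A=[plank] B=[axle,hook,lathe,iron,clip] C=[bolt,beam]
Tick 3: prefer A, take plank from A; A=[-] B=[axle,hook,lathe,iron,clip] C=[bolt,beam,plank]
Tick 4: prefer B, take axle from B; A=[-] B=[hook,lathe,iron,clip] C=[bolt,beam,plank,axle]
Tick 5: prefer A, take hook from B; A=[-] B=[lathe,iron,clip] C=[bolt,beam,plank,axle,hook]
Tick 6: prefer B, take lathe from B; A=[-] B=[iron,clip] C=[bolt,beam,plank,axle,hook,lathe]
Tick 7: prefer A, take iron from B; A=[-] B=[clip] C=[bolt,beam,plank,axle,hook,lathe,iron]
Tick 8: prefer B, take clip from B; A=[-] B=[-] C=[bolt,beam,plank,axle,hook,lathe,iron,clip]

Answer: 8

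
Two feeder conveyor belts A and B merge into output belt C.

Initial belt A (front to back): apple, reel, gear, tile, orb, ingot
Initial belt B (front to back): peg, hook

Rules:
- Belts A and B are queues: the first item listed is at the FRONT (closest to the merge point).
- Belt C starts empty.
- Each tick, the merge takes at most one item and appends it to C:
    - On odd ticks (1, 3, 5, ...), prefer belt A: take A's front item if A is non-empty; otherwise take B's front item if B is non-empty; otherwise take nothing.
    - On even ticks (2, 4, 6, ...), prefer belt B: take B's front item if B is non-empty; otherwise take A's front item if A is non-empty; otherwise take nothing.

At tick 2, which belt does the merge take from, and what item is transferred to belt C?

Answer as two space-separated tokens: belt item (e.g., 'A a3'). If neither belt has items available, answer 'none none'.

Tick 1: prefer A, take apple from A; A=[reel,gear,tile,orb,ingot] B=[peg,hook] C=[apple]
Tick 2: prefer B, take peg from B; A=[reel,gear,tile,orb,ingot] B=[hook] C=[apple,peg]

Answer: B peg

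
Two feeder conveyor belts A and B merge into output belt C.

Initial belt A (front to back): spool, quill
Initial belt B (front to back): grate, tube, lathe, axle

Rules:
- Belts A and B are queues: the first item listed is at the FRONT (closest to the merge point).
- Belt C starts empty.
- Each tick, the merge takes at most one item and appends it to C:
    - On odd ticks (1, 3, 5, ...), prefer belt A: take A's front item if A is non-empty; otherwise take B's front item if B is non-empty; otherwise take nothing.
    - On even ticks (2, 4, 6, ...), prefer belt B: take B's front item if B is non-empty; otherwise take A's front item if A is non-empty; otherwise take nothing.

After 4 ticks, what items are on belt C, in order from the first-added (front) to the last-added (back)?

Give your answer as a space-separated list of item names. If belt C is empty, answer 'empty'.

Tick 1: prefer A, take spool from A; A=[quill] B=[grate,tube,lathe,axle] C=[spool]
Tick 2: prefer B, take grate from B; A=[quill] B=[tube,lathe,axle] C=[spool,grate]
Tick 3: prefer A, take quill from A; A=[-] B=[tube,lathe,axle] C=[spool,grate,quill]
Tick 4: prefer B, take tube from B; A=[-] B=[lathe,axle] C=[spool,grate,quill,tube]

Answer: spool grate quill tube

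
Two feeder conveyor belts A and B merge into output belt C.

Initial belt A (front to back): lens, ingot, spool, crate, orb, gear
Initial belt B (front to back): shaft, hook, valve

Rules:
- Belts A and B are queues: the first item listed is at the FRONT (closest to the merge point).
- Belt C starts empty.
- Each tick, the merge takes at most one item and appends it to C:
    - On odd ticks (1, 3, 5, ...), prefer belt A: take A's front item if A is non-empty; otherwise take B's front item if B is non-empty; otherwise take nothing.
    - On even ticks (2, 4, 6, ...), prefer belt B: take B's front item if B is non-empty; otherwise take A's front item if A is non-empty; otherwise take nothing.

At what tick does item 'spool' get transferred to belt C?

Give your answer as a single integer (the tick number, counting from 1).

Answer: 5

Derivation:
Tick 1: prefer A, take lens from A; A=[ingot,spool,crate,orb,gear] B=[shaft,hook,valve] C=[lens]
Tick 2: prefer B, take shaft from B; A=[ingot,spool,crate,orb,gear] B=[hook,valve] C=[lens,shaft]
Tick 3: prefer A, take ingot from A; A=[spool,crate,orb,gear] B=[hook,valve] C=[lens,shaft,ingot]
Tick 4: prefer B, take hook from B; A=[spool,crate,orb,gear] B=[valve] C=[lens,shaft,ingot,hook]
Tick 5: prefer A, take spool from A; A=[crate,orb,gear] B=[valve] C=[lens,shaft,ingot,hook,spool]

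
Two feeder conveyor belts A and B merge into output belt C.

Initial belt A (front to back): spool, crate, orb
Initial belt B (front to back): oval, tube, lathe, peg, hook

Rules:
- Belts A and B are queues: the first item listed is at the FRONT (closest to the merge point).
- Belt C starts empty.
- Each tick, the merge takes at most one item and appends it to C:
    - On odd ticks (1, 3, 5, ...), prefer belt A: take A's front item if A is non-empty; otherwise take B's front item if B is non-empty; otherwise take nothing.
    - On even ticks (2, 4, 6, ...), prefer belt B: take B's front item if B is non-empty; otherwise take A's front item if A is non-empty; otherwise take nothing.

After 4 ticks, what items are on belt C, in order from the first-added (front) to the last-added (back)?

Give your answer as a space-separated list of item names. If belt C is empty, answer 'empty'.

Answer: spool oval crate tube

Derivation:
Tick 1: prefer A, take spool from A; A=[crate,orb] B=[oval,tube,lathe,peg,hook] C=[spool]
Tick 2: prefer B, take oval from B; A=[crate,orb] B=[tube,lathe,peg,hook] C=[spool,oval]
Tick 3: prefer A, take crate from A; A=[orb] B=[tube,lathe,peg,hook] C=[spool,oval,crate]
Tick 4: prefer B, take tube from B; A=[orb] B=[lathe,peg,hook] C=[spool,oval,crate,tube]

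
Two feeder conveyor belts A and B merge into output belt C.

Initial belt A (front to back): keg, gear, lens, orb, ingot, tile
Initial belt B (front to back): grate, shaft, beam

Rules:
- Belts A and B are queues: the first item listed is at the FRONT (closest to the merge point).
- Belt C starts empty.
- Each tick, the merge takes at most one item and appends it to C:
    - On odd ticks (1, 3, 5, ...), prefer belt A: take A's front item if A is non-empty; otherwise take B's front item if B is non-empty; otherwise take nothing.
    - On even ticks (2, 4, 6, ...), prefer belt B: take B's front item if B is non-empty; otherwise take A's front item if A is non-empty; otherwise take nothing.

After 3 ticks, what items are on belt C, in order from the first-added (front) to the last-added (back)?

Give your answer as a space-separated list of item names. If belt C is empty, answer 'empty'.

Tick 1: prefer A, take keg from A; A=[gear,lens,orb,ingot,tile] B=[grate,shaft,beam] C=[keg]
Tick 2: prefer B, take grate from B; A=[gear,lens,orb,ingot,tile] B=[shaft,beam] C=[keg,grate]
Tick 3: prefer A, take gear from A; A=[lens,orb,ingot,tile] B=[shaft,beam] C=[keg,grate,gear]

Answer: keg grate gear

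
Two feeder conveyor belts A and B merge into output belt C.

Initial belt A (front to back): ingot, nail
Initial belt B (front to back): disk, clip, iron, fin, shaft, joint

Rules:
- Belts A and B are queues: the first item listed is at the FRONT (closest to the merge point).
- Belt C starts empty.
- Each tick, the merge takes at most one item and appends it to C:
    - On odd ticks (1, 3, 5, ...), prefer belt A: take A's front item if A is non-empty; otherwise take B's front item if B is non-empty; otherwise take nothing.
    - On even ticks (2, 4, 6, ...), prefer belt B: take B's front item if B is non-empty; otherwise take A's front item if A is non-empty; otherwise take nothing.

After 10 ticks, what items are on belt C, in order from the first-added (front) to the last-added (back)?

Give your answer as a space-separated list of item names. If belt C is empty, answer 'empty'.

Tick 1: prefer A, take ingot from A; A=[nail] B=[disk,clip,iron,fin,shaft,joint] C=[ingot]
Tick 2: prefer B, take disk from B; A=[nail] B=[clip,iron,fin,shaft,joint] C=[ingot,disk]
Tick 3: prefer A, take nail from A; A=[-] B=[clip,iron,fin,shaft,joint] C=[ingot,disk,nail]
Tick 4: prefer B, take clip from B; A=[-] B=[iron,fin,shaft,joint] C=[ingot,disk,nail,clip]
Tick 5: prefer A, take iron from B; A=[-] B=[fin,shaft,joint] C=[ingot,disk,nail,clip,iron]
Tick 6: prefer B, take fin from B; A=[-] B=[shaft,joint] C=[ingot,disk,nail,clip,iron,fin]
Tick 7: prefer A, take shaft from B; A=[-] B=[joint] C=[ingot,disk,nail,clip,iron,fin,shaft]
Tick 8: prefer B, take joint from B; A=[-] B=[-] C=[ingot,disk,nail,clip,iron,fin,shaft,joint]
Tick 9: prefer A, both empty, nothing taken; A=[-] B=[-] C=[ingot,disk,nail,clip,iron,fin,shaft,joint]
Tick 10: prefer B, both empty, nothing taken; A=[-] B=[-] C=[ingot,disk,nail,clip,iron,fin,shaft,joint]

Answer: ingot disk nail clip iron fin shaft joint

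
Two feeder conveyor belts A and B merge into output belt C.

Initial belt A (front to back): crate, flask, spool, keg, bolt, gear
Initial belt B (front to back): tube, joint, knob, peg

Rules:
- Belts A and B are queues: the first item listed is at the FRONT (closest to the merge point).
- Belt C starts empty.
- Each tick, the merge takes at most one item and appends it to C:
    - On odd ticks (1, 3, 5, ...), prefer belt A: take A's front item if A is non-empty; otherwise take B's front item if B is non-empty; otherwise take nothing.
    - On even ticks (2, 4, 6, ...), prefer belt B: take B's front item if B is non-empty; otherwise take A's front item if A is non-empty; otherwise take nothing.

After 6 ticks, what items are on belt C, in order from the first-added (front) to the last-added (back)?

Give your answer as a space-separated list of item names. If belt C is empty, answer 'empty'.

Answer: crate tube flask joint spool knob

Derivation:
Tick 1: prefer A, take crate from A; A=[flask,spool,keg,bolt,gear] B=[tube,joint,knob,peg] C=[crate]
Tick 2: prefer B, take tube from B; A=[flask,spool,keg,bolt,gear] B=[joint,knob,peg] C=[crate,tube]
Tick 3: prefer A, take flask from A; A=[spool,keg,bolt,gear] B=[joint,knob,peg] C=[crate,tube,flask]
Tick 4: prefer B, take joint from B; A=[spool,keg,bolt,gear] B=[knob,peg] C=[crate,tube,flask,joint]
Tick 5: prefer A, take spool from A; A=[keg,bolt,gear] B=[knob,peg] C=[crate,tube,flask,joint,spool]
Tick 6: prefer B, take knob from B; A=[keg,bolt,gear] B=[peg] C=[crate,tube,flask,joint,spool,knob]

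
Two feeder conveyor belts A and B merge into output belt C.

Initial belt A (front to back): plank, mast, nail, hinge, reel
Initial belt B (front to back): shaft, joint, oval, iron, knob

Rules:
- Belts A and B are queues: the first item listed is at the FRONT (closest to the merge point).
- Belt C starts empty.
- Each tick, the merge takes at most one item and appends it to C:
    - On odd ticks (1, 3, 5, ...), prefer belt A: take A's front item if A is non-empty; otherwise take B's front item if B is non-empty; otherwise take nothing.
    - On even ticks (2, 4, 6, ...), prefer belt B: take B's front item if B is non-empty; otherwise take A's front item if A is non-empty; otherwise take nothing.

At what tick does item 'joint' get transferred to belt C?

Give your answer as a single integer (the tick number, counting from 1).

Answer: 4

Derivation:
Tick 1: prefer A, take plank from A; A=[mast,nail,hinge,reel] B=[shaft,joint,oval,iron,knob] C=[plank]
Tick 2: prefer B, take shaft from B; A=[mast,nail,hinge,reel] B=[joint,oval,iron,knob] C=[plank,shaft]
Tick 3: prefer A, take mast from A; A=[nail,hinge,reel] B=[joint,oval,iron,knob] C=[plank,shaft,mast]
Tick 4: prefer B, take joint from B; A=[nail,hinge,reel] B=[oval,iron,knob] C=[plank,shaft,mast,joint]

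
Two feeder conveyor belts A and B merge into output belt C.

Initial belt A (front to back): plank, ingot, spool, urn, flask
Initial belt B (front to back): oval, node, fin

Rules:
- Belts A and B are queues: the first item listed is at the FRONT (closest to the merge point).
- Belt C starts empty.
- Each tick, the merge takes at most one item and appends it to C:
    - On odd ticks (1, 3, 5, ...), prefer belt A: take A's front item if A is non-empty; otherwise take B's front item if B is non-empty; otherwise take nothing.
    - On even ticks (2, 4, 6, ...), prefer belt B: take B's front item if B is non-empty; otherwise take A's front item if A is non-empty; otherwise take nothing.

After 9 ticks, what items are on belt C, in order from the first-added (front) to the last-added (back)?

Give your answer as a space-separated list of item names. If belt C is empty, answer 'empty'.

Tick 1: prefer A, take plank from A; A=[ingot,spool,urn,flask] B=[oval,node,fin] C=[plank]
Tick 2: prefer B, take oval from B; A=[ingot,spool,urn,flask] B=[node,fin] C=[plank,oval]
Tick 3: prefer A, take ingot from A; A=[spool,urn,flask] B=[node,fin] C=[plank,oval,ingot]
Tick 4: prefer B, take node from B; A=[spool,urn,flask] B=[fin] C=[plank,oval,ingot,node]
Tick 5: prefer A, take spool from A; A=[urn,flask] B=[fin] C=[plank,oval,ingot,node,spool]
Tick 6: prefer B, take fin from B; A=[urn,flask] B=[-] C=[plank,oval,ingot,node,spool,fin]
Tick 7: prefer A, take urn from A; A=[flask] B=[-] C=[plank,oval,ingot,node,spool,fin,urn]
Tick 8: prefer B, take flask from A; A=[-] B=[-] C=[plank,oval,ingot,node,spool,fin,urn,flask]
Tick 9: prefer A, both empty, nothing taken; A=[-] B=[-] C=[plank,oval,ingot,node,spool,fin,urn,flask]

Answer: plank oval ingot node spool fin urn flask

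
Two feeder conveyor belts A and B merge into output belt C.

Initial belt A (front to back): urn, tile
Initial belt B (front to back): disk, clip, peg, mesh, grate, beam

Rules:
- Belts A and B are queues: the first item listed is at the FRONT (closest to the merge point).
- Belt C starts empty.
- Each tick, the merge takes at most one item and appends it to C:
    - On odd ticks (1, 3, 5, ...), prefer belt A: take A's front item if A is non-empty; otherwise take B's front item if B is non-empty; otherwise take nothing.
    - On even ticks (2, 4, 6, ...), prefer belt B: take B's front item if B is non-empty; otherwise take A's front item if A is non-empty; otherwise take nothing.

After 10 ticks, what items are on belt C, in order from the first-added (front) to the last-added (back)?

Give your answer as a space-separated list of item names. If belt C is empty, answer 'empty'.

Tick 1: prefer A, take urn from A; A=[tile] B=[disk,clip,peg,mesh,grate,beam] C=[urn]
Tick 2: prefer B, take disk from B; A=[tile] B=[clip,peg,mesh,grate,beam] C=[urn,disk]
Tick 3: prefer A, take tile from A; A=[-] B=[clip,peg,mesh,grate,beam] C=[urn,disk,tile]
Tick 4: prefer B, take clip from B; A=[-] B=[peg,mesh,grate,beam] C=[urn,disk,tile,clip]
Tick 5: prefer A, take peg from B; A=[-] B=[mesh,grate,beam] C=[urn,disk,tile,clip,peg]
Tick 6: prefer B, take mesh from B; A=[-] B=[grate,beam] C=[urn,disk,tile,clip,peg,mesh]
Tick 7: prefer A, take grate from B; A=[-] B=[beam] C=[urn,disk,tile,clip,peg,mesh,grate]
Tick 8: prefer B, take beam from B; A=[-] B=[-] C=[urn,disk,tile,clip,peg,mesh,grate,beam]
Tick 9: prefer A, both empty, nothing taken; A=[-] B=[-] C=[urn,disk,tile,clip,peg,mesh,grate,beam]
Tick 10: prefer B, both empty, nothing taken; A=[-] B=[-] C=[urn,disk,tile,clip,peg,mesh,grate,beam]

Answer: urn disk tile clip peg mesh grate beam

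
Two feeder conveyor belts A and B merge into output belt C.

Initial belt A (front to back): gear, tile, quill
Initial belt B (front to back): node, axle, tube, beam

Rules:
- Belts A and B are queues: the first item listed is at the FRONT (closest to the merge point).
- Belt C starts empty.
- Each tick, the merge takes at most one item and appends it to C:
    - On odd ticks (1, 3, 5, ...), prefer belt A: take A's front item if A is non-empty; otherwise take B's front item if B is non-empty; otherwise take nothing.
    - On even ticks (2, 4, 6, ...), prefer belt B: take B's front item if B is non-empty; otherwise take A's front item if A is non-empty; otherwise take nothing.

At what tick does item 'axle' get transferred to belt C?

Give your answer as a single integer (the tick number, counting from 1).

Answer: 4

Derivation:
Tick 1: prefer A, take gear from A; A=[tile,quill] B=[node,axle,tube,beam] C=[gear]
Tick 2: prefer B, take node from B; A=[tile,quill] B=[axle,tube,beam] C=[gear,node]
Tick 3: prefer A, take tile from A; A=[quill] B=[axle,tube,beam] C=[gear,node,tile]
Tick 4: prefer B, take axle from B; A=[quill] B=[tube,beam] C=[gear,node,tile,axle]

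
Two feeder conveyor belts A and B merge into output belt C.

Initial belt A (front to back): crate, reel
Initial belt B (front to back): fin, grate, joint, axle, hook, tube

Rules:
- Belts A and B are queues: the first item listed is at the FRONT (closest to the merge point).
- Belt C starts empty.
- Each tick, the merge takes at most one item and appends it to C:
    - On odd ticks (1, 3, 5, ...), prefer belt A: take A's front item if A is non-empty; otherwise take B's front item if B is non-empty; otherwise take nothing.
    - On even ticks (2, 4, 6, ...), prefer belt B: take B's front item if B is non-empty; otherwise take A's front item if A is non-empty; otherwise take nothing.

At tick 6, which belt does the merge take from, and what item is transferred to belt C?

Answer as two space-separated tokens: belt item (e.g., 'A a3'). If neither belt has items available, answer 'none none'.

Answer: B axle

Derivation:
Tick 1: prefer A, take crate from A; A=[reel] B=[fin,grate,joint,axle,hook,tube] C=[crate]
Tick 2: prefer B, take fin from B; A=[reel] B=[grate,joint,axle,hook,tube] C=[crate,fin]
Tick 3: prefer A, take reel from A; A=[-] B=[grate,joint,axle,hook,tube] C=[crate,fin,reel]
Tick 4: prefer B, take grate from B; A=[-] B=[joint,axle,hook,tube] C=[crate,fin,reel,grate]
Tick 5: prefer A, take joint from B; A=[-] B=[axle,hook,tube] C=[crate,fin,reel,grate,joint]
Tick 6: prefer B, take axle from B; A=[-] B=[hook,tube] C=[crate,fin,reel,grate,joint,axle]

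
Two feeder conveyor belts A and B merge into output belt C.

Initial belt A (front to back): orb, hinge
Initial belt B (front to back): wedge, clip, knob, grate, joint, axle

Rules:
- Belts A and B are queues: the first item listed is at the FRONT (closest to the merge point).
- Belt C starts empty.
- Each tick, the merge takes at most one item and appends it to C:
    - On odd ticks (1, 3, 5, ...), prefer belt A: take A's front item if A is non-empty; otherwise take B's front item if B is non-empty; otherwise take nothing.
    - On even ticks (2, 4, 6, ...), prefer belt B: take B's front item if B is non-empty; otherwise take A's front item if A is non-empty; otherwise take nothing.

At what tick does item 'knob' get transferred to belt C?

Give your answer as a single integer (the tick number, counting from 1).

Answer: 5

Derivation:
Tick 1: prefer A, take orb from A; A=[hinge] B=[wedge,clip,knob,grate,joint,axle] C=[orb]
Tick 2: prefer B, take wedge from B; A=[hinge] B=[clip,knob,grate,joint,axle] C=[orb,wedge]
Tick 3: prefer A, take hinge from A; A=[-] B=[clip,knob,grate,joint,axle] C=[orb,wedge,hinge]
Tick 4: prefer B, take clip from B; A=[-] B=[knob,grate,joint,axle] C=[orb,wedge,hinge,clip]
Tick 5: prefer A, take knob from B; A=[-] B=[grate,joint,axle] C=[orb,wedge,hinge,clip,knob]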